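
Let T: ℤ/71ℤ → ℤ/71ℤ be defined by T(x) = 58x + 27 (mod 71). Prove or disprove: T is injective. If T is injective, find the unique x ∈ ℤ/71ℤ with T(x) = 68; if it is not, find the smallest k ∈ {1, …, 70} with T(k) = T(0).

46

Suppose T(u) = T(v) in ℤ/71ℤ. Then 58u + 27 ≡ 58v + 27 (mod 71), hence 58(u − v) ≡ 0 (mod 71).
Since gcd(58, 71) = 1, 58 is invertible modulo 71, therefore u − v ≡ 0 (mod 71), i.e. u = v.
Therefore T is injective.
We now compute 58⁻¹ mod 71 explicitly. Euclid's algorithm: 71 = 1·58 + 13, 58 = 4·13 + 6, 13 = 2·6 + 1; back-substituting gives 1 = 60·58 − 49·71, so 58⁻¹ ≡ 60 (mod 71).
Since T is injective, we find T⁻¹(68): we need 58x ≡ 68 − 27 ≡ 41 (mod 71). Using 58⁻¹ = 60: x ≡ 60·41 = 2460 = 34·71 + 46, so x = 46.
Check: T(46) = 58·46 + 27 = 2695 = 37·71 + 68 ≡ 68 (mod 71).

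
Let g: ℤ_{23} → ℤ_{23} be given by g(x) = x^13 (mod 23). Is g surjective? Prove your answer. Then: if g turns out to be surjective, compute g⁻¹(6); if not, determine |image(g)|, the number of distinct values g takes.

Since 23 is prime, the nonzero elements of ℤ_{23} form a cyclic group of order 22.
As gcd(13, 22) = 1, raising to the 13th power is a bijection on this group: if x_1^13 ≡ x_2^13 then (x_1x_2^{−1})^13 = 1, and the only element of order dividing gcd(13, 22) = 1 is 1, so x_1 = x_2.
With g(0) = 0 this makes g injective on all of ℤ_{23}, hence bijective (finite equal-size domain and codomain). In particular g is surjective.
Since g is surjective, we find the preimage of 6. The inverse of x ↦ x^13 on (ℤ_{23})^× is x ↦ x^17, because 13·17 = 221 = 10·22 + 1 ≡ 1 (mod 22) and x^{22} = 1 for x ≠ 0 (Fermat). So g⁻¹(6) = 6^17 mod 23.
Repeated squaring mod 23: 6^1 ≡ 6, 6^2 ≡ 6² = 36 ≡ 13, 6^4 ≡ 13² = 169 ≡ 8, 6^8 ≡ 8² = 64 ≡ 18, 6^16 ≡ 18² = 324 ≡ 2. Since 17 = 16 + 1, 6^17 ≡ 2·6: 2·6 = 12. So 6^17 ≡ 12 (mod 23).
Hence g⁻¹(6) = 12.

12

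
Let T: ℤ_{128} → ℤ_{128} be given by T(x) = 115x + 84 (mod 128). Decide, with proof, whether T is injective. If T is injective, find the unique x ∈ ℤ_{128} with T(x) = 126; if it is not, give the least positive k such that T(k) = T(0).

Suppose T(x_1) = T(x_2) in ℤ_{128}. Then 115x_1 + 84 ≡ 115x_2 + 84 (mod 128), thus 115(x_1 − x_2) ≡ 0 (mod 128).
Since gcd(115, 128) = 1, 115 is invertible modulo 128, so x_1 − x_2 ≡ 0 (mod 128), i.e. x_1 = x_2.
So T is injective.
We now compute 115⁻¹ mod 128 explicitly. Euclid's algorithm: 128 = 1·115 + 13, 115 = 8·13 + 11, 13 = 1·11 + 2, 11 = 5·2 + 1; back-substituting gives 1 = 59·115 − 53·128, so 115⁻¹ ≡ 59 (mod 128).
Since T is injective, we find T⁻¹(126): we need 115x ≡ 126 − 84 ≡ 42 (mod 128). Using 115⁻¹ = 59: x ≡ 59·42 = 2478 = 19·128 + 46, so x = 46.
Check: T(46) = 115·46 + 84 = 5374 = 41·128 + 126 ≡ 126 (mod 128).

46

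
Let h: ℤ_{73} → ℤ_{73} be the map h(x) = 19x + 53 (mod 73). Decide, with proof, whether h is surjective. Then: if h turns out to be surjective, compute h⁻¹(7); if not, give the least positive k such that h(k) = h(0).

Since gcd(19, 73) = 1, 19 is invertible modulo 73. Euclid's algorithm: 73 = 3·19 + 16, 19 = 1·16 + 3, 16 = 5·3 + 1; back-substituting gives 1 = 50·19 − 13·73, so 19⁻¹ ≡ 50 (mod 73).
For any y ∈ ℤ_{73}, x = 50(y − 53) mod 73 satisfies h(x) = 19·50(y − 53) + 53 ≡ y (since 19·50 ≡ 1 mod 73). So every y has a preimage.
So h is surjective.
Since h is surjective, we find h⁻¹(7): we need 19x ≡ 7 − 53 ≡ 27 (mod 73). Using 19⁻¹ = 50: x ≡ 50·27 = 1350 = 18·73 + 36, so x = 36.
Check: h(36) = 19·36 + 53 = 737 = 10·73 + 7 ≡ 7 (mod 73).

36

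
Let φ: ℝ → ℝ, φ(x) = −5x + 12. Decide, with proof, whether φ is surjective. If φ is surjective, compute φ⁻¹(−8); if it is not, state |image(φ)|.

4

For any y ∈ ℝ, x = (y − 12)/(−5) satisfies φ(x) = y.
Thus φ is surjective.
Since φ is surjective, we compute φ⁻¹(−8) = (−8 − 12)/(−5) = 4.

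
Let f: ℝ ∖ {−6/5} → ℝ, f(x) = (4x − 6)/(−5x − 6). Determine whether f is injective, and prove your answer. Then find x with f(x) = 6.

-15/17

Suppose f(s) = f(t). Cross-multiplying: (4s − 6)(−5t − 6) = (4t − 6)(−5s − 6).
Expanding both sides and cancelling the symmetric terms leaves −54·(s − t) = 0. Since −54 ≠ 0, s = t. So f is injective.
Solving f(x) = 6: cross-multiplying gives 4x − 6 = 6(−5x − 6), which rearranges to 34x = −30, so x = −15/17.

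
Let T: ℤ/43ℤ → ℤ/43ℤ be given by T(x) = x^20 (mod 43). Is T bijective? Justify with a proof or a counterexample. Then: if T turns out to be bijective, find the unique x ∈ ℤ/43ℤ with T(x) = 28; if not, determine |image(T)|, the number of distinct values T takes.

22

T(21): Repeated squaring mod 43: 21^1 ≡ 21, 21^2 ≡ 21² = 441 ≡ 11, 21^4 ≡ 11² = 121 ≡ 35, 21^8 ≡ 35² = 1225 ≡ 21, 21^16 ≡ 21² = 441 ≡ 11. Since 20 = 16 + 4, 21^20 ≡ 11·35: 11·35 = 385 ≡ 41. So 21^20 ≡ 41 (mod 43).
T(22): Repeated squaring mod 43: 22^1 ≡ 22, 22^2 ≡ 22² = 484 ≡ 11, 22^4 ≡ 11² = 121 ≡ 35, 22^8 ≡ 35² = 1225 ≡ 21, 22^16 ≡ 21² = 441 ≡ 11. Since 20 = 16 + 4, 22^20 ≡ 11·35: 11·35 = 385 ≡ 41. So 22^20 ≡ 41 (mod 43).
So T(21) = T(22) = 41 while 21 ≠ 22, therefore T is not injective, hence not bijective.
Since T is not bijective, we determine |image(T)|. Computing x^20 mod 43 for each x (by repeated squaring, reducing mod 43 at every step), the values T(0), T(1), …, T(42) are: 0, 1, 21, 14, 11, 17, 36, 6, 16, 24, 13, 4, 25, 10, 40, 23, 35, 38, 31, 9, 15, 41, 41, 15, 9, 31, 38, 35, 23, 40, 10, 25, 4, 13, 24, 16, 6, 36, 17, 11, 14, 21, 1.
The distinct values are {0, 1, 4, 6, 9, 10, 11, 13, 14, 15, 16, 17, 21, 23, 24, 25, 31, 35, 36, 38, 40, 41}; there are 22 of them.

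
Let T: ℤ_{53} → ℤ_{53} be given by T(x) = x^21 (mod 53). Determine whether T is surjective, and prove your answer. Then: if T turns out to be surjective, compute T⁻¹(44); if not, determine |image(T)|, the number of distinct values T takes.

Since 53 is prime, the nonzero elements of ℤ_{53} form a cyclic group of order 52.
As gcd(21, 52) = 1, raising to the 21st power is a bijection on this group: if s^21 ≡ t^21 then (st^{−1})^21 = 1, and the only element of order dividing gcd(21, 52) = 1 is 1, so s = t.
With T(0) = 0 this makes T injective on all of ℤ_{53}, hence bijective (finite equal-size domain and codomain). In particular T is surjective.
Since T is surjective, we find the preimage of 44. The inverse of x ↦ x^21 on (ℤ_{53})^× is x ↦ x^5, because 21·5 = 105 = 2·52 + 1 ≡ 1 (mod 52) and x^{52} = 1 for x ≠ 0 (Fermat). So T⁻¹(44) = 44^5 mod 53.
Repeated squaring mod 53: 44^1 ≡ 44, 44^2 ≡ 44² = 1936 ≡ 28, 44^4 ≡ 28² = 784 ≡ 42. Since 5 = 4 + 1, 44^5 ≡ 42·44: 42·44 = 1848 ≡ 46. So 44^5 ≡ 46 (mod 53).
Hence T⁻¹(44) = 46.

46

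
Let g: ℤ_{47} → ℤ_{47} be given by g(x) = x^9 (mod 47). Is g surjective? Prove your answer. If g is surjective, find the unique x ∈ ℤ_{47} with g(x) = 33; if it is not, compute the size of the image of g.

31

Since 47 is prime, the nonzero elements of ℤ_{47} form a cyclic group of order 46.
As gcd(9, 46) = 1, raising to the 9th power is a bijection on this group: if x_1^9 ≡ x_2^9 then (x_1x_2^{−1})^9 = 1, and the only element of order dividing gcd(9, 46) = 1 is 1, so x_1 = x_2.
With g(0) = 0 this makes g injective on all of ℤ_{47}, hence bijective (finite equal-size domain and codomain). In particular g is surjective.
Since g is surjective, we find the preimage of 33. The inverse of x ↦ x^9 on (ℤ_{47})^× is x ↦ x^41, because 9·41 = 369 = 8·46 + 1 ≡ 1 (mod 46) and x^{46} = 1 for x ≠ 0 (Fermat). So g⁻¹(33) = 33^41 mod 47.
Repeated squaring mod 47: 33^1 ≡ 33, 33^2 ≡ 33² = 1089 ≡ 8, 33^4 ≡ 8² = 64 ≡ 17, 33^8 ≡ 17² = 289 ≡ 7, 33^16 ≡ 7² = 49 ≡ 2, 33^32 ≡ 2² = 4. Since 41 = 32 + 8 + 1, 33^41 ≡ 4·7·33: 4·7 = 28, then 28·33 = 924 ≡ 31. So 33^41 ≡ 31 (mod 47).
Hence g⁻¹(33) = 31.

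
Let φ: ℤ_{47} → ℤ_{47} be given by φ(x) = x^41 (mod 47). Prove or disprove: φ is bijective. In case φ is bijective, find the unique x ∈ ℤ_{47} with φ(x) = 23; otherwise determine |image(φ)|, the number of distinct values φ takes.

19

Since 47 is prime, the nonzero elements of ℤ_{47} form a cyclic group of order 46.
As gcd(41, 46) = 1, raising to the 41st power is a bijection on this group: if u^41 ≡ v^41 then (uv^{−1})^41 = 1, and the only element of order dividing gcd(41, 46) = 1 is 1, so u = v.
With φ(0) = 0 this makes φ injective on all of ℤ_{47}, hence bijective (finite equal-size domain and codomain). In particular φ is bijective.
Since φ is bijective, we find the preimage of 23. The inverse of x ↦ x^41 on (ℤ_{47})^× is x ↦ x^9, because 41·9 = 369 = 8·46 + 1 ≡ 1 (mod 46) and x^{46} = 1 for x ≠ 0 (Fermat). So φ⁻¹(23) = 23^9 mod 47.
Repeated squaring mod 47: 23^1 ≡ 23, 23^2 ≡ 23² = 529 ≡ 12, 23^4 ≡ 12² = 144 ≡ 3, 23^8 ≡ 3² = 9. Since 9 = 8 + 1, 23^9 ≡ 9·23: 9·23 = 207 ≡ 19. So 23^9 ≡ 19 (mod 47).
Hence φ⁻¹(23) = 19.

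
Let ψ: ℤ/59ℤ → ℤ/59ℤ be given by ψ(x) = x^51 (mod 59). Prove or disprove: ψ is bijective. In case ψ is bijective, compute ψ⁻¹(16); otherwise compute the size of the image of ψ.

46

Since 59 is prime, the nonzero elements of ℤ/59ℤ form a cyclic group of order 58.
As gcd(51, 58) = 1, raising to the 51st power is a bijection on this group: if s^51 ≡ t^51 then (st^{−1})^51 = 1, and the only element of order dividing gcd(51, 58) = 1 is 1, so s = t.
With ψ(0) = 0 this makes ψ injective on all of ℤ/59ℤ, hence bijective (finite equal-size domain and codomain). In particular ψ is bijective.
Since ψ is bijective, we find the preimage of 16. The inverse of x ↦ x^51 on (ℤ/59ℤ)^× is x ↦ x^33, because 51·33 = 1683 = 29·58 + 1 ≡ 1 (mod 58) and x^{58} = 1 for x ≠ 0 (Fermat). So ψ⁻¹(16) = 16^33 mod 59.
Repeated squaring mod 59: 16^1 ≡ 16, 16^2 ≡ 16² = 256 ≡ 20, 16^4 ≡ 20² = 400 ≡ 46, 16^8 ≡ 46² = 2116 ≡ 51, 16^16 ≡ 51² = 2601 ≡ 5, 16^32 ≡ 5² = 25. Since 33 = 32 + 1, 16^33 ≡ 25·16: 25·16 = 400 ≡ 46. So 16^33 ≡ 46 (mod 59).
Hence ψ⁻¹(16) = 46.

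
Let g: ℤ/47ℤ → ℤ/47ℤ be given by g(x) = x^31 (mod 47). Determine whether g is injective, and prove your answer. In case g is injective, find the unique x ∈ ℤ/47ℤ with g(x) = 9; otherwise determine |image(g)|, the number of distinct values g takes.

Since 47 is prime, the nonzero elements of ℤ/47ℤ form a cyclic group of order 46.
As gcd(31, 46) = 1, raising to the 31st power is a bijection on this group: if u^31 ≡ v^31 then (uv^{−1})^31 = 1, and the only element of order dividing gcd(31, 46) = 1 is 1, so u = v.
With g(0) = 0 this makes g injective on all of ℤ/47ℤ, hence bijective (finite equal-size domain and codomain). In particular g is injective.
Since g is injective, we find the preimage of 9. The inverse of x ↦ x^31 on (ℤ/47ℤ)^× is x ↦ x^3, because 31·3 = 93 = 2·46 + 1 ≡ 1 (mod 46) and x^{46} = 1 for x ≠ 0 (Fermat). So g⁻¹(9) = 9^3 mod 47.
Repeated squaring mod 47: 9^1 ≡ 9, 9^2 ≡ 9² = 81 ≡ 34. Since 3 = 2 + 1, 9^3 ≡ 34·9: 34·9 = 306 ≡ 24. So 9^3 ≡ 24 (mod 47).
Hence g⁻¹(9) = 24.

24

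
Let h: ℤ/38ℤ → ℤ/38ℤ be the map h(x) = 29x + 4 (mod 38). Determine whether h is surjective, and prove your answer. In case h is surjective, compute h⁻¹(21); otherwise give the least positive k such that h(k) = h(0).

15

Since gcd(29, 38) = 1, 29 is invertible modulo 38. Euclid's algorithm: 38 = 1·29 + 9, 29 = 3·9 + 2, 9 = 4·2 + 1; back-substituting gives 1 = 21·29 − 16·38, so 29⁻¹ ≡ 21 (mod 38).
For any y ∈ ℤ/38ℤ, x = 21(y − 4) mod 38 satisfies h(x) = 29·21(y − 4) + 4 ≡ y (since 29·21 ≡ 1 mod 38). So every y has a preimage.
Therefore h is surjective.
Since h is surjective, we compute h⁻¹(21): solve 29x + 4 ≡ 21 (mod 38), i.e. 29x ≡ 17 (mod 38).
Multiplying by 29⁻¹ = 21 gives x ≡ 21·17 = 357 = 9·38 + 15 ≡ 15 (mod 38).
Check: h(15) = 29·15 + 4 = 439 = 11·38 + 21 ≡ 21 (mod 38).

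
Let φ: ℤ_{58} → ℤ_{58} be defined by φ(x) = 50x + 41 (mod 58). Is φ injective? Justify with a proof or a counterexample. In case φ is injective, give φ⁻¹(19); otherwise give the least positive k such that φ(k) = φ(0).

Recall: injectivity means: for all a, b in the domain, φ(a) = φ(b) implies a = b.
We have gcd(50, 58) = 2 > 1. Taking a = 0 and b = 29: φ(0) = 41 and φ(29) = 50·29 + 41 = 1491 ≡ 41 (mod 58).
So φ(0) = φ(29) while 0 ≠ 29, thus φ is not injective.
Since φ is not injective, we find the least positive k with φ(k) = φ(0): this means 50k ≡ 0 (mod 58), i.e. 58 ∣ 50k. Since gcd(50, 58) = 2, dividing through by 2 this holds exactly when 29 ∣ 25k, and as gcd(25, 29) = 1, exactly when 29 ∣ k.
The smallest positive such k is 29.

29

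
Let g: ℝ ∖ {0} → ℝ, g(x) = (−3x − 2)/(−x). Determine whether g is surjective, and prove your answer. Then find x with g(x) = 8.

2/5

If g(x) = 3, cross-multiplying gives −1(−3x − 2) = −3(−x), which simplifies to 2 = 0 — false.  So 3 has no preimage and g is not surjective.
Solving g(x) = 8: cross-multiplying gives −3x − 2 = 8(−x), which rearranges to 5x = 2, so x = 2/5.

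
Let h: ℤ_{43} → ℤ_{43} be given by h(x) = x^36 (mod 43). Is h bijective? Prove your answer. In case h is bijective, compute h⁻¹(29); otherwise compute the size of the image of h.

8

h(1) = 1^36 = 1.
h(6): Repeated squaring mod 43: 6^1 ≡ 6, 6^2 ≡ 6² = 36, 6^4 ≡ 36² = 1296 ≡ 6, 6^8 ≡ 6² = 36, 6^16 ≡ 36² = 1296 ≡ 6, 6^32 ≡ 6² = 36. Since 36 = 32 + 4, 6^36 ≡ 36·6: 36·6 = 216 ≡ 1. So 6^36 ≡ 1 (mod 43).
So h(1) = h(6) = 1 while 1 ≠ 6, so h is not injective, hence not bijective.
Since h is not bijective, we determine |image(h)|. Computing x^36 mod 43 for each x (by repeated squaring, reducing mod 43 at every step), the values h(0), h(1), …, h(42) are: 0, 1, 41, 21, 4, 35, 1, 1, 35, 11, 16, 11, 41, 35, 41, 4, 16, 16, 21, 4, 11, 21, 21, 11, 4, 21, 16, 16, 4, 41, 35, 41, 11, 16, 11, 35, 1, 1, 35, 4, 21, 41, 1.
The distinct values are {0, 1, 4, 11, 16, 21, 35, 41}; there are 8 of them.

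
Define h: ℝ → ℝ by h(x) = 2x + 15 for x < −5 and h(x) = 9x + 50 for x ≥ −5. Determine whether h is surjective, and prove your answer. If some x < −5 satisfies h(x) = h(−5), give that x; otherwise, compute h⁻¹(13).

-37/9

Both pieces are strictly increasing (slopes 2 and 9), so each is injective on its own interval.
The left piece maps (−∞, −5) onto (−∞, 5); the right piece maps [−5, ∞) onto [5, ∞).
These images together cover ℝ, so h is surjective.
Because the two images are disjoint, no x < −5 has h(x) = h(−5), so we compute h⁻¹(13): 13 lies in [5, ∞), so solve 9x + 50 = 13: x = (13 − 50)/9 = −37/9.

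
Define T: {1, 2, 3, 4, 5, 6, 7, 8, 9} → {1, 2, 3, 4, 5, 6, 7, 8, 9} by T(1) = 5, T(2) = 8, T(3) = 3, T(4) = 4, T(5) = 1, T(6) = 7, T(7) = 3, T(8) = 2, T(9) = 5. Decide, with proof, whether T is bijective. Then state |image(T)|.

7

T(3) = 3 = T(7) with 3 ≠ 7, so T is not injective, hence not bijective.
The image of T is {1, 2, 3, 4, 5, 7, 8}, which has 7 elements.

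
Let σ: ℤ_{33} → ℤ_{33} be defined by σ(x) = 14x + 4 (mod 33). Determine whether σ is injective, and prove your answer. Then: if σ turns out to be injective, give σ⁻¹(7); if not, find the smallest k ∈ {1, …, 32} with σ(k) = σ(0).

12

Suppose σ(s) = σ(t) in ℤ_{33}. Then 14s + 4 ≡ 14t + 4 (mod 33), thus 14(s − t) ≡ 0 (mod 33).
Since gcd(14, 33) = 1, 14 is invertible modulo 33, hence s − t ≡ 0 (mod 33), i.e. s = t.
Hence σ is injective.
We now compute 14⁻¹ mod 33 explicitly. Euclid's algorithm: 33 = 2·14 + 5, 14 = 2·5 + 4, 5 = 1·4 + 1; back-substituting gives 1 = 26·14 − 11·33, so 14⁻¹ ≡ 26 (mod 33).
Since σ is injective, we compute σ⁻¹(7): solve 14x + 4 ≡ 7 (mod 33), i.e. 14x ≡ 3 (mod 33).
Multiplying by 14⁻¹ = 26 gives x ≡ 26·3 = 78 = 2·33 + 12 ≡ 12 (mod 33).
Check: σ(12) = 14·12 + 4 = 172 = 5·33 + 7 ≡ 7 (mod 33).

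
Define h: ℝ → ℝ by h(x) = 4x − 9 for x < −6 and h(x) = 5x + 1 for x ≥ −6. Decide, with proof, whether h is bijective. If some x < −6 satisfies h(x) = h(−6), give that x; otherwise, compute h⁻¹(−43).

-17/2

Both pieces are strictly increasing (slopes 4 and 5), so each is injective on its own interval.
The left piece maps (−∞, −6) onto (−∞, −33); the right piece maps [−6, ∞) onto [−29, ∞).
The images leave a gap (−33 has no preimage), so h is not surjective, hence not bijective.
Because the two images are disjoint, no x < −6 has h(x) = h(−6), so we compute h⁻¹(−43): −43 lies in (−∞, −33), so solve 4x − 9 = −43: x = (−43 + 9)/4 = −17/2.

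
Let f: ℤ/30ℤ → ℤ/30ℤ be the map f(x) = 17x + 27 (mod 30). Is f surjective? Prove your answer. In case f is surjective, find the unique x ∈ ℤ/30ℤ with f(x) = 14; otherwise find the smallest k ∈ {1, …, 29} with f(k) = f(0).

Since gcd(17, 30) = 1, 17 is invertible modulo 30. Euclid's algorithm: 30 = 1·17 + 13, 17 = 1·13 + 4, 13 = 3·4 + 1; back-substituting gives 1 = 23·17 − 13·30, so 17⁻¹ ≡ 23 (mod 30).
For any y ∈ ℤ/30ℤ, x = 23(y − 27) mod 30 satisfies f(x) = 17·23(y − 27) + 27 ≡ y (since 17·23 ≡ 1 mod 30). So every y has a preimage.
So f is surjective.
Since f is surjective, we find f⁻¹(14): we need 17x ≡ 14 − 27 ≡ 17 (mod 30). Using 17⁻¹ = 23: x ≡ 23·17 = 391 = 13·30 + 1, so x = 1.
Check: f(1) = 17·1 + 27 = 44 = 1·30 + 14 ≡ 14 (mod 30).

1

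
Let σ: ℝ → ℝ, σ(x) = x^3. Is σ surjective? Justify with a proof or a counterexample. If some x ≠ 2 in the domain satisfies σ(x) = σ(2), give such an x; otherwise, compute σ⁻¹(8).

For any y ∈ ℝ, x = y^{1/3} ∈ ℝ gives σ(x) = y, so σ is surjective.
Since x ↦ x^3 is strictly increasing on ℝ, it is injective there, so no x ≠ 2 in the domain has σ(x) = σ(2). We therefore compute σ⁻¹(8) = 8^{1/3} = 2 (indeed 2^3 = 8).

2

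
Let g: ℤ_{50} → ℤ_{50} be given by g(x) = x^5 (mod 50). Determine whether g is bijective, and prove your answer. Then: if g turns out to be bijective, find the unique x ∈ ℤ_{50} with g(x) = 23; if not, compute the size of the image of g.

g(0) = 0^5 = 0.
g(10): Repeated squaring mod 50: 10^1 ≡ 10, 10^2 ≡ 10² = 100 ≡ 0, 10^4 ≡ 0² = 0. Since 5 = 4 + 1, 10^5 ≡ 0·10: 0·10 = 0. So 10^5 ≡ 0 (mod 50).
So g(0) = g(10) = 0 while 0 ≠ 10, therefore g is not injective, hence not bijective.
Since g is not bijective, we determine |image(g)|. Computing x^5 mod 50 for each x (by repeated squaring, reducing mod 50 at every step), the values g(0), g(1), …, g(49) are: 0, 1, 32, 43, 24, 25, 26, 7, 18, 49, 0, 1, 32, 43, 24, 25, 26, 7, 18, 49, 0, 1, 32, 43, 24, 25, 26, 7, 18, 49, 0, 1, 32, 43, 24, 25, 26, 7, 18, 49, 0, 1, 32, 43, 24, 25, 26, 7, 18, 49.
The distinct values are {0, 1, 7, 18, 24, 25, 26, 32, 43, 49}; there are 10 of them.

10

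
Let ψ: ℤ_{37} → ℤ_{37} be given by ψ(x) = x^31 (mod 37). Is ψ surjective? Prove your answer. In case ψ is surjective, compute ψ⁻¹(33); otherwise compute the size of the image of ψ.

Since 37 is prime, the nonzero elements of ℤ_{37} form a cyclic group of order 36.
As gcd(31, 36) = 1, raising to the 31st power is a bijection on this group: if a^31 ≡ b^31 then (ab^{−1})^31 = 1, and the only element of order dividing gcd(31, 36) = 1 is 1, so a = b.
With ψ(0) = 0 this makes ψ injective on all of ℤ_{37}, hence bijective (finite equal-size domain and codomain). In particular ψ is surjective.
Since ψ is surjective, we find the preimage of 33. The inverse of x ↦ x^31 on (ℤ_{37})^× is x ↦ x^7, because 31·7 = 217 = 6·36 + 1 ≡ 1 (mod 36) and x^{36} = 1 for x ≠ 0 (Fermat). So ψ⁻¹(33) = 33^7 mod 37.
Repeated squaring mod 37: 33^1 ≡ 33, 33^2 ≡ 33² = 1089 ≡ 16, 33^4 ≡ 16² = 256 ≡ 34. Since 7 = 4 + 2 + 1, 33^7 ≡ 34·16·33: 34·16 = 544 ≡ 26, then 26·33 = 858 ≡ 7. So 33^7 ≡ 7 (mod 37).
Hence ψ⁻¹(33) = 7.

7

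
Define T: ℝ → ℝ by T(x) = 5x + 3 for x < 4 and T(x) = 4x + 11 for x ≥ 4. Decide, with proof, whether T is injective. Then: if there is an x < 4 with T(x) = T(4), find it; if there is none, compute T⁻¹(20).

Both pieces are strictly increasing (slopes 5 and 4), so each is injective on its own interval.
The left piece maps (−∞, 4) onto (−∞, 23); the right piece maps [4, ∞) onto [27, ∞).
These images are disjoint, so no value is attained by both pieces. Thus T is injective.
Because the two images are disjoint, no x < 4 has T(x) = T(4), so we compute T⁻¹(20): 20 lies in (−∞, 23), so solve 5x + 3 = 20: x = (20 − 3)/5 = 17/5.

17/5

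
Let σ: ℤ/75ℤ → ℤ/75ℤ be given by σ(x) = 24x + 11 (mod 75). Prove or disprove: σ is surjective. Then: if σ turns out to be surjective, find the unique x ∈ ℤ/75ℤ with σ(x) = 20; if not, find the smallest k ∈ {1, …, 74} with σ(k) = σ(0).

25

Since gcd(24, 75) = 3, we have 24x ≡ 0 (mod 3) for all x, so σ(x) ≡ 2 (mod 3).
But 0 ≢ 2 (mod 3), so 0 ∈ ℤ/75ℤ has no preimage. Hence σ is not surjective.
Since σ is not surjective, we find the least positive k with σ(k) = σ(0): this means 24k ≡ 0 (mod 75), i.e. 75 ∣ 24k. Since gcd(24, 75) = 3, dividing through by 3 this holds exactly when 25 ∣ 8k, and as gcd(8, 25) = 1, exactly when 25 ∣ k.
The smallest positive such k is 25.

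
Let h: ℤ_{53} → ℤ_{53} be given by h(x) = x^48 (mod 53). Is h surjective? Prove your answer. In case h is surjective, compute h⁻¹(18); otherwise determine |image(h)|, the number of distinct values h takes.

h(2): Repeated squaring mod 53: 2^1 ≡ 2, 2^2 ≡ 2² = 4, 2^4 ≡ 4² = 16, 2^8 ≡ 16² = 256 ≡ 44, 2^16 ≡ 44² = 1936 ≡ 28, 2^32 ≡ 28² = 784 ≡ 42. Since 48 = 32 + 16, 2^48 ≡ 42·28: 42·28 = 1176 ≡ 10. So 2^48 ≡ 10 (mod 53).
h(7): Repeated squaring mod 53: 7^1 ≡ 7, 7^2 ≡ 7² = 49, 7^4 ≡ 49² = 2401 ≡ 16, 7^8 ≡ 16² = 256 ≡ 44, 7^16 ≡ 44² = 1936 ≡ 28, 7^32 ≡ 28² = 784 ≡ 42. Since 48 = 32 + 16, 7^48 ≡ 42·28: 42·28 = 1176 ≡ 10. So 7^48 ≡ 10 (mod 53).
So h(2) = h(7) = 10 while 2 ≠ 7, so h is not injective.
A non-injective map from the 53-element set ℤ_{53} to itself takes at most 52 distinct values, so it cannot be surjective. Thus h is not surjective.
Since h is not surjective, we determine |image(h)|. Computing x^48 mod 53 for each x (by repeated squaring, reducing mod 53 at every step), the values h(0), h(1), …, h(52) are: 0, 1, 10, 36, 47, 24, 42, 10, 46, 24, 28, 49, 49, 44, 47, 16, 36, 15, 28, 44, 15, 42, 13, 1, 13, 46, 16, 16, 46, 13, 1, 13, 42, 15, 44, 28, 15, 36, 16, 47, 44, 49, 49, 28, 24, 46, 10, 42, 24, 47, 36, 10, 1.
The distinct values are {0, 1, 10, 13, 15, 16, 24, 28, 36, 42, 44, 46, 47, 49}; there are 14 of them.

14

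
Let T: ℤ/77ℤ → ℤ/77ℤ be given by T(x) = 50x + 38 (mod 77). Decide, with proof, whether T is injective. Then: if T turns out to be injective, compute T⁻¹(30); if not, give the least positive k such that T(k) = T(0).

Suppose T(u) = T(v) in ℤ/77ℤ. Then 50u + 38 ≡ 50v + 38 (mod 77), therefore 50(u − v) ≡ 0 (mod 77).
Since gcd(50, 77) = 1, 50 is invertible modulo 77, hence u − v ≡ 0 (mod 77), i.e. u = v.
Thus T is injective.
We now compute 50⁻¹ mod 77 explicitly. Euclid's algorithm: 77 = 1·50 + 27, 50 = 1·27 + 23, 27 = 1·23 + 4, 23 = 5·4 + 3, 4 = 1·3 + 1; back-substituting gives 1 = 57·50 − 37·77, so 50⁻¹ ≡ 57 (mod 77).
Since T is injective, we find T⁻¹(30): we need 50x ≡ 30 − 38 ≡ 69 (mod 77). Using 50⁻¹ = 57: x ≡ 57·69 = 3933 = 51·77 + 6, so x = 6.
Check: T(6) = 50·6 + 38 = 338 = 4·77 + 30 ≡ 30 (mod 77).

6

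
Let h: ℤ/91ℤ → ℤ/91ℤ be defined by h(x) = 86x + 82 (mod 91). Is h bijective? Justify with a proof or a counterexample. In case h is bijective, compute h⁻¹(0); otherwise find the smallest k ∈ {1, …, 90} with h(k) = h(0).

71

Suppose h(x_1) = h(x_2) in ℤ/91ℤ. Then 86x_1 + 82 ≡ 86x_2 + 82 (mod 91), so 86(x_1 − x_2) ≡ 0 (mod 91).
Since gcd(86, 91) = 1, 86 is invertible modulo 91, thus x_1 − x_2 ≡ 0 (mod 91), i.e. x_1 = x_2.
We now compute 86⁻¹ mod 91 explicitly. Euclid's algorithm: 91 = 1·86 + 5, 86 = 17·5 + 1; back-substituting gives 1 = 18·86 − 17·91, so 86⁻¹ ≡ 18 (mod 91).
For any y ∈ ℤ/91ℤ, x = 18(y − 82) mod 91 satisfies h(x) = 86·18(y − 82) + 82 ≡ y (since 86·18 ≡ 1 mod 91). So every y has a preimage.
Thus h is bijective.
Since h is bijective, we compute h⁻¹(0): solve 86x + 82 ≡ 0 (mod 91), i.e. 86x ≡ 9 (mod 91).
Multiplying by 86⁻¹ = 18 gives x ≡ 18·9 = 162 = 1·91 + 71 ≡ 71 (mod 91).
Check: h(71) = 86·71 + 82 = 6188 = 68·91 + 0 ≡ 0 (mod 91).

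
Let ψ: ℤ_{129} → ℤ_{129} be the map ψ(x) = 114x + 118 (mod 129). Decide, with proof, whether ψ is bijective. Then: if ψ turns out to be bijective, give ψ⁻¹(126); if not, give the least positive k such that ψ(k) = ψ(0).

We have gcd(114, 129) = 3 > 1. Taking u = 0 and v = 43: ψ(0) = 118 and ψ(43) = 114·43 + 118 = 5020 ≡ 118 (mod 129).
So ψ(0) = ψ(43) while 0 ≠ 43, thus ψ is not injective, hence not bijective.
Since ψ is not bijective, we find the least positive k with ψ(k) = ψ(0): this means 114k ≡ 0 (mod 129), i.e. 129 ∣ 114k. Since gcd(114, 129) = 3, dividing through by 3 this holds exactly when 43 ∣ 38k, and as gcd(38, 43) = 1, exactly when 43 ∣ k.
The smallest positive such k is 43.

43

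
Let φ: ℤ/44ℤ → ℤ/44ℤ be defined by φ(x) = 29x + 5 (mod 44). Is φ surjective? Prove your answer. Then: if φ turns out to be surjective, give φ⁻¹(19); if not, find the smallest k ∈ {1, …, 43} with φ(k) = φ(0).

By definition, φ is surjective if every y in the codomain equals φ(x) for some x in the domain.
Since gcd(29, 44) = 1, 29 is invertible modulo 44. Euclid's algorithm: 44 = 1·29 + 15, 29 = 1·15 + 14, 15 = 1·14 + 1; back-substituting gives 1 = 41·29 − 27·44, so 29⁻¹ ≡ 41 (mod 44).
Then y ↦ 41(y − 5) is a two-sided inverse to φ, so every y ∈ ℤ/44ℤ has a preimage.
Hence φ is surjective.
Since φ is surjective, we compute φ⁻¹(19): solve 29x + 5 ≡ 19 (mod 44), i.e. 29x ≡ 14 (mod 44).
Multiplying by 29⁻¹ = 41 gives x ≡ 41·14 = 574 = 13·44 + 2 ≡ 2 (mod 44).
Check: φ(2) = 29·2 + 5 = 63 = 1·44 + 19 ≡ 19 (mod 44).

2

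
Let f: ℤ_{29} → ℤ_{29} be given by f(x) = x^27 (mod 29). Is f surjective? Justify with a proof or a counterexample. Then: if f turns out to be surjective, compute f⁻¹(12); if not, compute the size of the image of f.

Since 29 is prime, the nonzero elements of ℤ_{29} form a cyclic group of order 28.
As gcd(27, 28) = 1, raising to the 27th power is a bijection on this group: if x_1^27 ≡ x_2^27 then (x_1x_2^{−1})^27 = 1, and the only element of order dividing gcd(27, 28) = 1 is 1, so x_1 = x_2.
With f(0) = 0 this makes f injective on all of ℤ_{29}, hence bijective (finite equal-size domain and codomain). In particular f is surjective.
Since f is surjective, we find the preimage of 12. The inverse of x ↦ x^27 on (ℤ_{29})^× is x ↦ x^27, because 27·27 = 729 = 26·28 + 1 ≡ 1 (mod 28) and x^{28} = 1 for x ≠ 0 (Fermat). So f⁻¹(12) = 12^27 mod 29.
Repeated squaring mod 29: 12^1 ≡ 12, 12^2 ≡ 12² = 144 ≡ 28, 12^4 ≡ 28² = 784 ≡ 1, 12^8 ≡ 1² = 1, 12^16 ≡ 1² = 1. Since 27 = 16 + 8 + 2 + 1, 12^27 ≡ 1·1·28·12: 1·1 = 1, then 1·28 = 28, then 28·12 = 336 ≡ 17. So 12^27 ≡ 17 (mod 29).
Hence f⁻¹(12) = 17.

17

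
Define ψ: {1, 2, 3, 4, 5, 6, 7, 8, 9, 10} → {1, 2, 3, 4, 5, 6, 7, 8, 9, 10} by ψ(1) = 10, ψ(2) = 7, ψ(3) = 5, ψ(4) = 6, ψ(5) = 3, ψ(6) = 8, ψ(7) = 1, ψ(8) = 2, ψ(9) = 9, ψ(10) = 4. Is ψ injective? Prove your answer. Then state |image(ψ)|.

The values ψ(1), …, ψ(10) are 10, 7, 5, 6, 3, 8, 1, 2, 9, 4 — all distinct.
So ψ(u) = ψ(v) only when u = v, and ψ is injective.
The image of ψ is {1, 2, 3, 4, 5, 6, 7, 8, 9, 10}, which has 10 elements.

10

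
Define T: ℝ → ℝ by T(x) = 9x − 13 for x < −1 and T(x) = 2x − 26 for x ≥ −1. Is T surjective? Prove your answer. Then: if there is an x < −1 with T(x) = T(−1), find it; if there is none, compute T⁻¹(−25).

Both pieces are strictly increasing (slopes 9 and 2), so each is injective on its own interval.
The left piece maps (−∞, −1) onto (−∞, −22); the right piece maps [−1, ∞) onto [−28, ∞).
The union (−∞, −22) ∪ [−28, ∞) covers ℝ, so T is surjective.
For the follow-up: the images overlap, so an x < −1 with T(x) = T(−1) exists. T(−1) = −28; solving 9x − 13 = −28 for x < −1 gives x = (−28 + 13)/9 = −5/3.

-5/3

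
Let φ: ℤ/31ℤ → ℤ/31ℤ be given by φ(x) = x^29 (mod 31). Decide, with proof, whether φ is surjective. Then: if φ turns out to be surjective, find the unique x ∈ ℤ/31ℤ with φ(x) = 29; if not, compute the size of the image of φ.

15

Since 31 is prime, the nonzero elements of ℤ/31ℤ form a cyclic group of order 30.
As gcd(29, 30) = 1, raising to the 29th power is a bijection on this group: if u^29 ≡ v^29 then (uv^{−1})^29 = 1, and the only element of order dividing gcd(29, 30) = 1 is 1, so u = v.
With φ(0) = 0 this makes φ injective on all of ℤ/31ℤ, hence bijective (finite equal-size domain and codomain). In particular φ is surjective.
Since φ is surjective, we find the preimage of 29. The inverse of x ↦ x^29 on (ℤ/31ℤ)^× is x ↦ x^29, because 29·29 = 841 = 28·30 + 1 ≡ 1 (mod 30) and x^{30} = 1 for x ≠ 0 (Fermat). So φ⁻¹(29) = 29^29 mod 31.
Repeated squaring mod 31: 29^1 ≡ 29, 29^2 ≡ 29² = 841 ≡ 4, 29^4 ≡ 4² = 16, 29^8 ≡ 16² = 256 ≡ 8, 29^16 ≡ 8² = 64 ≡ 2. Since 29 = 16 + 8 + 4 + 1, 29^29 ≡ 2·8·16·29: 2·8 = 16, then 16·16 = 256 ≡ 8, then 8·29 = 232 ≡ 15. So 29^29 ≡ 15 (mod 31).
Hence φ⁻¹(29) = 15.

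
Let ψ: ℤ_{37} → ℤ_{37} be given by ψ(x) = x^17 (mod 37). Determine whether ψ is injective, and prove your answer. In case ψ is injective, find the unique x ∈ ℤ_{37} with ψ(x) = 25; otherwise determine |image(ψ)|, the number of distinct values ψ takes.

3

Since 37 is prime, the nonzero elements of ℤ_{37} form a cyclic group of order 36.
As gcd(17, 36) = 1, raising to the 17th power is a bijection on this group: if u^17 ≡ v^17 then (uv^{−1})^17 = 1, and the only element of order dividing gcd(17, 36) = 1 is 1, so u = v.
With ψ(0) = 0 this makes ψ injective on all of ℤ_{37}, hence bijective (finite equal-size domain and codomain). In particular ψ is injective.
Since ψ is injective, we find the preimage of 25. The inverse of x ↦ x^17 on (ℤ_{37})^× is x ↦ x^17, because 17·17 = 289 = 8·36 + 1 ≡ 1 (mod 36) and x^{36} = 1 for x ≠ 0 (Fermat). So ψ⁻¹(25) = 25^17 mod 37.
Repeated squaring mod 37: 25^1 ≡ 25, 25^2 ≡ 25² = 625 ≡ 33, 25^4 ≡ 33² = 1089 ≡ 16, 25^8 ≡ 16² = 256 ≡ 34, 25^16 ≡ 34² = 1156 ≡ 9. Since 17 = 16 + 1, 25^17 ≡ 9·25: 9·25 = 225 ≡ 3. So 25^17 ≡ 3 (mod 37).
Hence ψ⁻¹(25) = 3.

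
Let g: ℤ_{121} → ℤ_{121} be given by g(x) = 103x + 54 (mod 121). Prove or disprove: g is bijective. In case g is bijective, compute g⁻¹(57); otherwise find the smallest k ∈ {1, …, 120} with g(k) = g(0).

Recall that injectivity means: for all x_1, x_2 in the domain, g(x_1) = g(x_2) implies x_1 = x_2.
If g(x_1) = g(x_2), then 103x_1 ≡ 103x_2 (mod 121). Because gcd(103, 121) = 1, we may cancel 103 to get x_1 ≡ x_2 (mod 121).
We now compute 103⁻¹ mod 121 explicitly. Euclid's algorithm: 121 = 1·103 + 18, 103 = 5·18 + 13, 18 = 1·13 + 5, 13 = 2·5 + 3, 5 = 1·3 + 2, 3 = 1·2 + 1; back-substituting gives 1 = 47·103 − 40·121, so 103⁻¹ ≡ 47 (mod 121).
For any y ∈ ℤ_{121}, x = 47(y − 54) mod 121 satisfies g(x) = 103·47(y − 54) + 54 ≡ y (since 103·47 ≡ 1 mod 121). So every y has a preimage.
Thus g is bijective.
Since g is bijective, we compute g⁻¹(57): solve 103x + 54 ≡ 57 (mod 121), i.e. 103x ≡ 3 (mod 121).
Multiplying by 103⁻¹ = 47 gives x ≡ 47·3 = 141 = 1·121 + 20 ≡ 20 (mod 121).
Check: g(20) = 103·20 + 54 = 2114 = 17·121 + 57 ≡ 57 (mod 121).

20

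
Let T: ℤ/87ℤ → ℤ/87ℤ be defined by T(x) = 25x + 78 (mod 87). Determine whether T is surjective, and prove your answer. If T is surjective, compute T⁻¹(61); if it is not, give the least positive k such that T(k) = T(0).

Recall that T is surjective if every y in the codomain equals T(x) for some x in the domain.
Since gcd(25, 87) = 1, 25 is invertible modulo 87. Euclid's algorithm: 87 = 3·25 + 12, 25 = 2·12 + 1; back-substituting gives 1 = 7·25 − 2·87, so 25⁻¹ ≡ 7 (mod 87).
For any y ∈ ℤ/87ℤ, x = 7(y − 78) mod 87 satisfies T(x) = 25·7(y − 78) + 78 ≡ y (since 25·7 ≡ 1 mod 87). So every y has a preimage.
Hence T is surjective.
Since T is surjective, we compute T⁻¹(61): solve 25x + 78 ≡ 61 (mod 87), i.e. 25x ≡ 70 (mod 87).
Multiplying by 25⁻¹ = 7 gives x ≡ 7·70 = 490 = 5·87 + 55 ≡ 55 (mod 87).
Check: T(55) = 25·55 + 78 = 1453 = 16·87 + 61 ≡ 61 (mod 87).

55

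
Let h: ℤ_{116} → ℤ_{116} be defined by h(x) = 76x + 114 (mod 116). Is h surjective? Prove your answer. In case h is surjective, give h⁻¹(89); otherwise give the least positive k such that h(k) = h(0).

By definition, surjectivity means every element of the codomain has a preimage under h.
Since gcd(76, 116) = 4, we have 76x ≡ 0 (mod 4) for all x, so h(x) ≡ 2 (mod 4).
But 0 ≢ 2 (mod 4), so 0 ∈ ℤ_{116} has no preimage. Thus h is not surjective.
Since h is not surjective, we find the least positive k with h(k) = h(0): this means 76k ≡ 0 (mod 116), i.e. 116 ∣ 76k. Since gcd(76, 116) = 4, dividing through by 4 this holds exactly when 29 ∣ 19k, and as gcd(19, 29) = 1, exactly when 29 ∣ k.
The smallest positive such k is 29.

29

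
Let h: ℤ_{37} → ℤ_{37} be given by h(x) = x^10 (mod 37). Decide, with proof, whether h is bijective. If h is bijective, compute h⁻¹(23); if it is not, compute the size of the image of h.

h(18): Repeated squaring mod 37: 18^1 ≡ 18, 18^2 ≡ 18² = 324 ≡ 28, 18^4 ≡ 28² = 784 ≡ 7, 18^8 ≡ 7² = 49 ≡ 12. Since 10 = 8 + 2, 18^10 ≡ 12·28: 12·28 = 336 ≡ 3. So 18^10 ≡ 3 (mod 37).
h(19): Repeated squaring mod 37: 19^1 ≡ 19, 19^2 ≡ 19² = 361 ≡ 28, 19^4 ≡ 28² = 784 ≡ 7, 19^8 ≡ 7² = 49 ≡ 12. Since 10 = 8 + 2, 19^10 ≡ 12·28: 12·28 = 336 ≡ 3. So 19^10 ≡ 3 (mod 37).
So h(18) = h(19) = 3 while 18 ≠ 19, so h is not injective, hence not bijective.
Since h is not bijective, we determine |image(h)|. Computing x^10 mod 37 for each x (by repeated squaring, reducing mod 37 at every step), the values h(0), h(1), …, h(36) are: 0, 1, 25, 34, 33, 30, 36, 7, 11, 9, 10, 26, 12, 4, 27, 21, 16, 28, 3, 3, 28, 16, 21, 27, 4, 12, 26, 10, 9, 11, 7, 36, 30, 33, 34, 25, 1.
The distinct values are {0, 1, 3, 4, 7, 9, 10, 11, 12, 16, 21, 25, 26, 27, 28, 30, 33, 34, 36}; there are 19 of them.

19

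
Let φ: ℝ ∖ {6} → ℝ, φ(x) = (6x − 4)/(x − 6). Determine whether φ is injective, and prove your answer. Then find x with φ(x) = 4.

Suppose φ(x_1) = φ(x_2). Cross-multiplying: (6x_1 − 4)(x_2 − 6) = (6x_2 − 4)(x_1 − 6).
Expanding both sides and cancelling the symmetric terms leaves −32·(x_1 − x_2) = 0. Since −32 ≠ 0, x_1 = x_2. Therefore φ is injective.
Solving φ(x) = 4: cross-multiplying gives 6x − 4 = 4(x − 6), which rearranges to 2x = −20, so x = −10.

-10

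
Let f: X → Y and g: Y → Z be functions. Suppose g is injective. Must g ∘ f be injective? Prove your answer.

not injective

No. Take X = {0, 1}, Y = Z = {0, 1}, f(0) = f(1) = 0, and g = identity (injective).
Then (g ∘ f)(0) = (g ∘ f)(1) = 0 with 0 ≠ 1, so g ∘ f is not injective.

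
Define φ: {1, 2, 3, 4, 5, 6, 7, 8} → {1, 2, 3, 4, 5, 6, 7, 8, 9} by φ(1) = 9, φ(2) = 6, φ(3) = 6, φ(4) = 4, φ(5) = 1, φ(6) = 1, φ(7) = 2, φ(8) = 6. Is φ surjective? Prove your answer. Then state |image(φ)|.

No element maps to 3, so φ is not surjective.
The image of φ is {1, 2, 4, 6, 9}, which has 5 elements.

5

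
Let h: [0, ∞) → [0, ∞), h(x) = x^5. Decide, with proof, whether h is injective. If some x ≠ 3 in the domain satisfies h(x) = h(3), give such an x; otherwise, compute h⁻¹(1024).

On [0, ∞), x ↦ x^5 is strictly increasing, so h(x_1) = h(x_2) forces x_1 = x_2. So h is injective.
Since x ↦ x^5 is strictly increasing on [0, ∞), it is injective there, so no x ≠ 3 in the domain has h(x) = h(3). We therefore compute h⁻¹(1024) = 1024^{1/5} = 4 (indeed 4^5 = 1024).

4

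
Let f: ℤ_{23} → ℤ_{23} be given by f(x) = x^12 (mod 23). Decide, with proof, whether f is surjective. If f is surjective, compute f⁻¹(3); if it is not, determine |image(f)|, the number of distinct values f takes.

f(11): Repeated squaring mod 23: 11^1 ≡ 11, 11^2 ≡ 11² = 121 ≡ 6, 11^4 ≡ 6² = 36 ≡ 13, 11^8 ≡ 13² = 169 ≡ 8. Since 12 = 8 + 4, 11^12 ≡ 8·13: 8·13 = 104 ≡ 12. So 11^12 ≡ 12 (mod 23).
f(12): Repeated squaring mod 23: 12^1 ≡ 12, 12^2 ≡ 12² = 144 ≡ 6, 12^4 ≡ 6² = 36 ≡ 13, 12^8 ≡ 13² = 169 ≡ 8. Since 12 = 8 + 4, 12^12 ≡ 8·13: 8·13 = 104 ≡ 12. So 12^12 ≡ 12 (mod 23).
So f(11) = f(12) = 12 while 11 ≠ 12, hence f is not injective.
A non-injective map from the 23-element set ℤ_{23} to itself takes at most 22 distinct values, so it cannot be surjective. So f is not surjective.
Since f is not surjective, we determine |image(f)|. Computing x^12 mod 23 for each x (by repeated squaring, reducing mod 23 at every step), the values f(0), f(1), …, f(22) are: 0, 1, 2, 3, 4, 18, 6, 16, 8, 9, 13, 12, 12, 13, 9, 8, 16, 6, 18, 4, 3, 2, 1.
The distinct values are {0, 1, 2, 3, 4, 6, 8, 9, 12, 13, 16, 18}; there are 12 of them.

12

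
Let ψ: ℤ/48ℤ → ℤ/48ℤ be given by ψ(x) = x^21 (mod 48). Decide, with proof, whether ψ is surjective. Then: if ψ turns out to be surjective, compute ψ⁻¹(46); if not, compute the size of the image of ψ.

27

ψ(0) = 0^21 = 0.
ψ(6): Repeated squaring mod 48: 6^1 ≡ 6, 6^2 ≡ 6² = 36, 6^4 ≡ 36² = 1296 ≡ 0, 6^8 ≡ 0² = 0, 6^16 ≡ 0² = 0. Since 21 = 16 + 4 + 1, 6^21 ≡ 0·0·6: 0·0 = 0, then 0·6 = 0. So 6^21 ≡ 0 (mod 48).
So ψ(0) = ψ(6) = 0 while 0 ≠ 6, hence ψ is not injective.
A non-injective map from the 48-element set ℤ/48ℤ to itself takes at most 47 distinct values, so it cannot be surjective. Therefore ψ is not surjective.
Since ψ is not surjective, we determine |image(ψ)|. Computing x^21 mod 48 for each x (by repeated squaring, reducing mod 48 at every step), the values ψ(0), ψ(1), …, ψ(47) are: 0, 1, 32, 3, 16, 5, 0, 7, 32, 9, 16, 11, 0, 13, 32, 15, 16, 17, 0, 19, 32, 21, 16, 23, 0, 25, 32, 27, 16, 29, 0, 31, 32, 33, 16, 35, 0, 37, 32, 39, 16, 41, 0, 43, 32, 45, 16, 47.
The distinct values are {0, 1, 3, 5, 7, 9, 11, 13, 15, 16, 17, 19, 21, 23, 25, 27, 29, 31, 32, 33, 35, 37, 39, 41, 43, 45, 47}; there are 27 of them.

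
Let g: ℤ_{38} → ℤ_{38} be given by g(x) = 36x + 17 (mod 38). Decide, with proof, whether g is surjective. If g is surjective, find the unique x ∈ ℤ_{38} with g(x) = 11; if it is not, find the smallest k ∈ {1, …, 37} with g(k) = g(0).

By definition, g is surjective if every y in the codomain equals g(x) for some x in the domain.
Since gcd(36, 38) = 2, we have 36x ≡ 0 (mod 2) for all x, so g(x) ≡ 1 (mod 2).
But 0 ≢ 1 (mod 2), so 0 ∈ ℤ_{38} has no preimage. Thus g is not surjective.
Since g is not surjective, we find the least positive k with g(k) = g(0): this means 36k ≡ 0 (mod 38), i.e. 38 ∣ 36k. Since gcd(36, 38) = 2, dividing through by 2 this holds exactly when 19 ∣ 18k, and as gcd(18, 19) = 1, exactly when 19 ∣ k.
The smallest positive such k is 19.

19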